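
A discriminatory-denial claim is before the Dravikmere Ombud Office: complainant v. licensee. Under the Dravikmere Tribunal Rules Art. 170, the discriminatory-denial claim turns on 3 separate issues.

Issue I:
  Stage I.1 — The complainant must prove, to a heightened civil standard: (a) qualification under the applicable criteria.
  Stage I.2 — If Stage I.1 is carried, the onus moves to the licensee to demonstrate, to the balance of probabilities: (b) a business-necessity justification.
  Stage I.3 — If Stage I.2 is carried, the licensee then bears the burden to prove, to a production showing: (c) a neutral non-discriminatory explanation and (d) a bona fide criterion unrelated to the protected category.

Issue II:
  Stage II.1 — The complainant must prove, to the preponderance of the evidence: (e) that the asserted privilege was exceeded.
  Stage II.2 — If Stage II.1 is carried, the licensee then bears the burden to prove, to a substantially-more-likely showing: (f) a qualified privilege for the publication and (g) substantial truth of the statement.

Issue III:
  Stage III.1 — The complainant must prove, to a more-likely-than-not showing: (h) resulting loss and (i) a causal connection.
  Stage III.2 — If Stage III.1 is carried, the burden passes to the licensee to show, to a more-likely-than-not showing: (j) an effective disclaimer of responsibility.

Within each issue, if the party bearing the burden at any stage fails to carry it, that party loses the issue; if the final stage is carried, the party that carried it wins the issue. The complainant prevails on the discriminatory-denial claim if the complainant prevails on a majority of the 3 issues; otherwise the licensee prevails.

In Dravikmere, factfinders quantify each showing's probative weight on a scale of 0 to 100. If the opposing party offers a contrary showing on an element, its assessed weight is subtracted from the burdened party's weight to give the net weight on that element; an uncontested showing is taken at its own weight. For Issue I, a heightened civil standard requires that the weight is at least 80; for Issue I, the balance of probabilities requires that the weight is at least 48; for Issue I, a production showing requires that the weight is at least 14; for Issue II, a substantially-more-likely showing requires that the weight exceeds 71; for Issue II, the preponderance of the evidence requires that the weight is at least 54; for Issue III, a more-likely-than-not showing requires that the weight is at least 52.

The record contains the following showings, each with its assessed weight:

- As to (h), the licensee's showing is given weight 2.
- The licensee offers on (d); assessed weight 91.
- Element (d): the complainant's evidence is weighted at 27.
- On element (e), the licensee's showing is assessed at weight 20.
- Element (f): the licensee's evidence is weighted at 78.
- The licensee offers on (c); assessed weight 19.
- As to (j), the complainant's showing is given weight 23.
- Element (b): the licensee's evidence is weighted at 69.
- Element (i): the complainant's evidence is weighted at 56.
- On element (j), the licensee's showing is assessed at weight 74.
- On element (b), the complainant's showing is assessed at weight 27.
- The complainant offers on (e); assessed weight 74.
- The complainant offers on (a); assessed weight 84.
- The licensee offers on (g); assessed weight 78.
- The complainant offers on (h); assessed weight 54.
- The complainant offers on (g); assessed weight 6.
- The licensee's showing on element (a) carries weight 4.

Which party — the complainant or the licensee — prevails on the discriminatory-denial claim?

— Issue I —
Stage I.1 (complainant, a heightened civil standard, weight is at least 80): (a) net 84−4=80 ≥ 80 — meets.
  All elements met. The burden passes to the licensee.
Stage I.2 (licensee, the balance of probabilities, weight is at least 48): (b) net 69−27=42 < 48 — fails.
  The licensee does not carry Stage I.2.
So the complainant prevails on this issue.
— Issue II —
Stage II.1 (complainant, the preponderance of the evidence, weight is at least 54): (e) net 74−20=54 ≥ 54 — meets.
  Stage II.1 is satisfied; the onus moves to the licensee.
Stage II.2 (licensee, a substantially-more-likely showing, weight exceeds 71): (f) 78 > 71 — meets; (g) net 78−6=72 > 71 — meets.
  All elements met at the final stage.
All stages carried — the licensee prevails on this issue.
— Issue III —
Stage III.1 (complainant, a more-likely-than-not showing, weight is at least 52): (h) net 54−2=52 ≥ 52 — meets; (i) 56 ≥ 52 — meets.
  Stage III.1 carried; the burden shifts to the licensee.
Stage III.2 (licensee, a more-likely-than-not showing, weight is at least 52): (j) net 74−23=51 < 52 — fails.
  Stage III.2 not carried; the licensee fails its burden.
So the complainant prevails on this issue.
Per-issue: Issue I → complainant; Issue II → licensee; Issue III → complainant. The complainant must prevail on a majority of issues; overall, the complainant prevails.

complainant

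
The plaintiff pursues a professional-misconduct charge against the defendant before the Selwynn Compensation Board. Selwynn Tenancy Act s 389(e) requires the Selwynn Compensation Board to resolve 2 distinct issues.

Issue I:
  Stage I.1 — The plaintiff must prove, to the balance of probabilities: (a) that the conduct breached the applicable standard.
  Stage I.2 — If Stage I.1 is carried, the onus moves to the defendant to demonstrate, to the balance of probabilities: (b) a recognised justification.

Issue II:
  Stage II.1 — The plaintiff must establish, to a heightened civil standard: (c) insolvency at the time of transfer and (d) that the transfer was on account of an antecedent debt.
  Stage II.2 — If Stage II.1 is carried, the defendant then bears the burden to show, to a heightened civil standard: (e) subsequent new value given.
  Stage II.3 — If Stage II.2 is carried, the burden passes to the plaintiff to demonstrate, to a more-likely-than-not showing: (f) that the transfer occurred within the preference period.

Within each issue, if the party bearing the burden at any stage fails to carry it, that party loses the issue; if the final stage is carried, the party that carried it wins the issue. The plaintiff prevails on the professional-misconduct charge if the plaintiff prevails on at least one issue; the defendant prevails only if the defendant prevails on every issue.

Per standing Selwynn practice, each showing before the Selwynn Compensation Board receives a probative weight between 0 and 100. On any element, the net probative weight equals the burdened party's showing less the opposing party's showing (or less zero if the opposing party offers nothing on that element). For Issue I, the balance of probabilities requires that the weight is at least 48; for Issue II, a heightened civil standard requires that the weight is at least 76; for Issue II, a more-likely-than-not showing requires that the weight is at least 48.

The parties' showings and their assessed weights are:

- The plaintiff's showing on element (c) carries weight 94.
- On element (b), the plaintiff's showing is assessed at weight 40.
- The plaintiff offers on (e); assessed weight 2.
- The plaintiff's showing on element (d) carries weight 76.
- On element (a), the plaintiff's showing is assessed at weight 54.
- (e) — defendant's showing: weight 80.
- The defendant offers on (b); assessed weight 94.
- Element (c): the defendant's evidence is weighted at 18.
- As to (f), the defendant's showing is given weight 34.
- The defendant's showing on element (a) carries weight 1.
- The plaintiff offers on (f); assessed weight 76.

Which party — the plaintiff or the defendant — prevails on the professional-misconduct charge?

defendant

— Issue I —
Stage I.1 — burden on plaintiff; standard: the balance of probabilities (weight is at least 48).
    (a): 54 − 1 = 53 ≥ 48 [met]
  All elements met. The burden passes to the defendant.
Stage I.2 — burden on defendant; standard: the balance of probabilities (weight is at least 48).
    (b): 94 − 40 = 54 ≥ 48 [met]
  The defendant carries the last stage.
All stages carried — the defendant prevails on this issue.
— Issue II —
Stage II.1 (plaintiff, a heightened civil standard, weight is at least 76): (c) net 94−18=76 ≥ 76 — meets; (d) 76 ≥ 76 — meets.
  Stage II.1 carried; the burden shifts to the defendant.
Stage II.2 (defendant, a heightened civil standard, weight is at least 76): (e) net 80−2=78 ≥ 76 — meets.
  Stage II.2 is satisfied; the onus moves to the plaintiff.
Stage II.3 (plaintiff, a more-likely-than-not showing, weight is at least 48): (f) net 76−34=42 < 48 — fails.
  The plaintiff does not carry Stage II.3.
So the defendant prevails on this issue.
Per-issue: Issue I → defendant; Issue II → defendant. The plaintiff must prevail on at least one issue; overall, the defendant prevails.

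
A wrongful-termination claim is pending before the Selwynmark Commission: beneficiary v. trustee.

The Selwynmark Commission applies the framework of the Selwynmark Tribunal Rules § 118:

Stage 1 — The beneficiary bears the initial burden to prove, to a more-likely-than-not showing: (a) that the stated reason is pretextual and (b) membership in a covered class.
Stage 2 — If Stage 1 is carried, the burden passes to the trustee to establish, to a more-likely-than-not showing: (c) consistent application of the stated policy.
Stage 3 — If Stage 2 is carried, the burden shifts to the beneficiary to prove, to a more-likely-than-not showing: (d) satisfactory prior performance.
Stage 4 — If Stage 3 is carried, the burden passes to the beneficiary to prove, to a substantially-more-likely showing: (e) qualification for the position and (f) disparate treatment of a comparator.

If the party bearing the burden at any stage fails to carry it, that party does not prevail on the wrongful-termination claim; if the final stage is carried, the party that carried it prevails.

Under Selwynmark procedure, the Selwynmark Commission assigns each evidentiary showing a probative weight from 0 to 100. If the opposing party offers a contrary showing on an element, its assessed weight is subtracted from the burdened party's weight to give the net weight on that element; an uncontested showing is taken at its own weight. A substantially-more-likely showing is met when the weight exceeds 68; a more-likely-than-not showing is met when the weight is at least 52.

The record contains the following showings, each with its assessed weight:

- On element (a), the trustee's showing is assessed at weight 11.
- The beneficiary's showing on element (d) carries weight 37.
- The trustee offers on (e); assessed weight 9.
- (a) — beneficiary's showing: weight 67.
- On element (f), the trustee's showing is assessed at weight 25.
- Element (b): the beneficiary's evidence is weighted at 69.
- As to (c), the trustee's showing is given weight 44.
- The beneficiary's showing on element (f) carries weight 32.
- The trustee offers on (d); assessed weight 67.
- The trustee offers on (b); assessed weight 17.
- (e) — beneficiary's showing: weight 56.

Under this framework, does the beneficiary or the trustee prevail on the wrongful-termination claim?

Stage 1 — burden on beneficiary; standard: a more-likely-than-not showing (weight is at least 52).
    (a): 67 − 11 = 56 ≥ 52 [met]
    (b): 69 − 17 = 52 ≥ 52 [met]
  Stage 1 is satisfied; the onus moves to the trustee.
Stage 2 — burden on trustee; standard: a more-likely-than-not showing (weight is at least 52).
    (c): 44 < 52 [not met]
  Stage 2 not carried; the trustee fails its burden.
The beneficiary prevails.

beneficiary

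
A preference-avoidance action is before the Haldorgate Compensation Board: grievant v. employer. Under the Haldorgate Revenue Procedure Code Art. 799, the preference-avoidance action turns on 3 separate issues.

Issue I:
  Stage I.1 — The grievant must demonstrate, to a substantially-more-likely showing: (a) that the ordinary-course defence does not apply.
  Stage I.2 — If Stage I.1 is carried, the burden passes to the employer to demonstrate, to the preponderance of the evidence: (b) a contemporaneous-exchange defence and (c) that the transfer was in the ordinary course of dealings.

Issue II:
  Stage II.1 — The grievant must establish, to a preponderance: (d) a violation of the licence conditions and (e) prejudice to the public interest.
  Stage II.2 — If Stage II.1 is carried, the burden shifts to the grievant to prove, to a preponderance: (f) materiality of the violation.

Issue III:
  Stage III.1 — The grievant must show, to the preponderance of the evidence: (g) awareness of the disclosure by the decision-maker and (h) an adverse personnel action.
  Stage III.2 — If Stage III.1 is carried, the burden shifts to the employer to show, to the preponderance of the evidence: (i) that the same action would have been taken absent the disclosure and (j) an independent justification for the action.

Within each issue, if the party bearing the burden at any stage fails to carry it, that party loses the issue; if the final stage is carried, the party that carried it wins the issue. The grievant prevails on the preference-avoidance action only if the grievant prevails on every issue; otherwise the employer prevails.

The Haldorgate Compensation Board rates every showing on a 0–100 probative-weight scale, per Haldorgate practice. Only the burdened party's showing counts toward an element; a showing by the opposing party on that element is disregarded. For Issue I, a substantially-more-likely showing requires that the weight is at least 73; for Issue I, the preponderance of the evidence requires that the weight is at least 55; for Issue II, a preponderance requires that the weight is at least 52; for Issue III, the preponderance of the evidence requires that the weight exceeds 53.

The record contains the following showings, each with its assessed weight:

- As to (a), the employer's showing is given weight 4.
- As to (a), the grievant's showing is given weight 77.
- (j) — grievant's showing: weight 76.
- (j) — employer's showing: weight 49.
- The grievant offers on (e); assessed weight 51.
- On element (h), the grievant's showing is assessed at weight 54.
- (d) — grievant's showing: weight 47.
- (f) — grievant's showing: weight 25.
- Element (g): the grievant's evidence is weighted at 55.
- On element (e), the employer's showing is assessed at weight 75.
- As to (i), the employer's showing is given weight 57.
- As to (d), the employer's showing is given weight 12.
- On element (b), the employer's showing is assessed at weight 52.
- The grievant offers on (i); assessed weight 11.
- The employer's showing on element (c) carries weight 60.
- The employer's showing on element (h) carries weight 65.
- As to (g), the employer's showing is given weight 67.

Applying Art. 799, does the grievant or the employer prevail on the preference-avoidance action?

— Issue I —
At Stage I.1 the grievant must meet a substantially-more-likely showing (weight is at least 73): on (a) the weight is 77 (the employer's 4 is given no effect), which does reach 73, so (a) meets the standard.
  The grievant carries Stage I.1; the employer now bears the burden.
At Stage I.2 the employer must meet the preponderance of the evidence (weight is at least 55): on (b) the weight is 52, < 55, so (b) does not meet the standard; on (c) the weight is 60, ≥ 55, so (c) meets the standard.
  The employer does not carry Stage I.2.
The grievant prevails on this issue.
— Issue II —
Stage II.1 — burden on grievant; standard: a preponderance (weight is at least 52).
    (d): 47 (employer's 12 disregarded) < 52 [not met]
    (e): 51 (employer's 75 disregarded) < 52 [not met]
  Stage II.1 not carried; the grievant fails its burden.
So the employer prevails on this issue.
— Issue III —
Stage III.1 — burden on grievant; standard: the preponderance of the evidence (weight exceeds 53).
    (g): 55 (employer's 67 disregarded) > 53 [met]
    (h): 54 (employer's 65 disregarded) > 53 [met]
  The grievant carries Stage III.1; the employer now bears the burden.
Stage III.2 — burden on employer; standard: the preponderance of the evidence (weight exceeds 53).
    (i): 57 (grievant's 11 disregarded) > 53 [met]
    (j): 49 (grievant's 76 disregarded) ≤ 53 [not met]
  Not every element is met, so the employer fails to carry Stage III.2.
The grievant prevails on this issue.
Per-issue: Issue I → grievant; Issue II → employer; Issue III → grievant. The grievant must prevail on every issue; overall, the employer prevails.

employer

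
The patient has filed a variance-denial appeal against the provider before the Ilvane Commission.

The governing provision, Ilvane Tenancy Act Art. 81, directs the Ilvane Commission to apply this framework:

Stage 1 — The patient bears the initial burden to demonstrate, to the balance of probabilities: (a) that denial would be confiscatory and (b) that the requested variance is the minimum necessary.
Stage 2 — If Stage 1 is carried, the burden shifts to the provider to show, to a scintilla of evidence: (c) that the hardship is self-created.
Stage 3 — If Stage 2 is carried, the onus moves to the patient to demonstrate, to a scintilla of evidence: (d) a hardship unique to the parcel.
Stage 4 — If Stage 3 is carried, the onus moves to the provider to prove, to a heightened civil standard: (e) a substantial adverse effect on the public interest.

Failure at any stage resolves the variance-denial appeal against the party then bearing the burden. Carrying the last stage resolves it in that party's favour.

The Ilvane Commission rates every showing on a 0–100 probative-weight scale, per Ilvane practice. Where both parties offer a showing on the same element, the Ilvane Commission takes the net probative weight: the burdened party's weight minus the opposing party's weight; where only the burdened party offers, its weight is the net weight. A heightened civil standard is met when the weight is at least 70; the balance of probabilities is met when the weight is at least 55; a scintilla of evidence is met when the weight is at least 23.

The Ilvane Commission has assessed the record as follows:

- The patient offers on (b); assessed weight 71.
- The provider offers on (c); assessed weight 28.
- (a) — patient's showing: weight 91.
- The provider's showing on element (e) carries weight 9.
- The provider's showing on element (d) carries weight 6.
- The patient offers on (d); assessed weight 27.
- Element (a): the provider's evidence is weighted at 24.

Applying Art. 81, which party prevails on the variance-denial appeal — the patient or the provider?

provider

Stage 1 (patient, the balance of probabilities, weight is at least 55): (a) net 91−24=67 ≥ 55 — meets; (b) 71 ≥ 55 — meets.
  All elements met. The burden passes to the provider.
Stage 2 (provider, a scintilla of evidence, weight is at least 23): (c) 28 ≥ 23 — meets.
  Stage 2 is satisfied; the onus moves to the patient.
Stage 3 (patient, a scintilla of evidence, weight is at least 23): (d) net 27−6=21 < 23 — fails.
  Stage 3 not carried; the patient fails its burden.
So the provider prevails.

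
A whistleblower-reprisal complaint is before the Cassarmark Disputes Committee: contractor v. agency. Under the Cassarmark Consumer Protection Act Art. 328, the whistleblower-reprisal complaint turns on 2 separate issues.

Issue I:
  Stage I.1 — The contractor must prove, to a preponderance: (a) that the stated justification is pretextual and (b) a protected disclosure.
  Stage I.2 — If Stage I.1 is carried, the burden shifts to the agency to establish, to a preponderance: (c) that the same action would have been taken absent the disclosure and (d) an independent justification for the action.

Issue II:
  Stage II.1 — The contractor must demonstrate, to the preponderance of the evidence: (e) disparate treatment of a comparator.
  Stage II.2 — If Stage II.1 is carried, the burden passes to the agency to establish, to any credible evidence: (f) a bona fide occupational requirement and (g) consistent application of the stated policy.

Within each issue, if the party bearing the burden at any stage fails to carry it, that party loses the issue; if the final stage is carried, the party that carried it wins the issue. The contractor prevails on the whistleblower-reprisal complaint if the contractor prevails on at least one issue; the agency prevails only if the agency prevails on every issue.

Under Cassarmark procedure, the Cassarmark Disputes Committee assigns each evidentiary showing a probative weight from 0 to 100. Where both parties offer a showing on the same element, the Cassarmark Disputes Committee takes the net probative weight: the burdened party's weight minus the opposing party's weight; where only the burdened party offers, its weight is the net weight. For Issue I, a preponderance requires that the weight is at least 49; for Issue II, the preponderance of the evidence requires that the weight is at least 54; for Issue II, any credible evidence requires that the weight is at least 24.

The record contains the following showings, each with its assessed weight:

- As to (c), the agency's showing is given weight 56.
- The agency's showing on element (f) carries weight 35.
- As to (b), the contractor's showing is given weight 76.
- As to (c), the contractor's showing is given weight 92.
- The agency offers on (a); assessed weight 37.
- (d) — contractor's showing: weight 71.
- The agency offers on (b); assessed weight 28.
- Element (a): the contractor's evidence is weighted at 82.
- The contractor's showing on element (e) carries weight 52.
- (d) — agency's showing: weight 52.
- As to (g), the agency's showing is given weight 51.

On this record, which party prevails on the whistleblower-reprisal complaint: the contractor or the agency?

agency

— Issue I —
Stage I.1 — burden on contractor; standard: a preponderance (weight is at least 49).
    (a): 82 − 37 = 45 < 49 [not met]
    (b): 76 − 28 = 48 < 49 [not met]
  Not every element is met, so the contractor fails to carry Stage I.1.
The analysis ends at Stage I.1; the agency prevails on this issue.
— Issue II —
Stage II.1 (contractor, the preponderance of the evidence, weight is at least 54): (e) 52 < 54 — fails.
  The contractor does not carry Stage II.1.
So the agency prevails on this issue.
Per-issue: Issue I → agency; Issue II → agency. The contractor must prevail on at least one issue; overall, the agency prevails.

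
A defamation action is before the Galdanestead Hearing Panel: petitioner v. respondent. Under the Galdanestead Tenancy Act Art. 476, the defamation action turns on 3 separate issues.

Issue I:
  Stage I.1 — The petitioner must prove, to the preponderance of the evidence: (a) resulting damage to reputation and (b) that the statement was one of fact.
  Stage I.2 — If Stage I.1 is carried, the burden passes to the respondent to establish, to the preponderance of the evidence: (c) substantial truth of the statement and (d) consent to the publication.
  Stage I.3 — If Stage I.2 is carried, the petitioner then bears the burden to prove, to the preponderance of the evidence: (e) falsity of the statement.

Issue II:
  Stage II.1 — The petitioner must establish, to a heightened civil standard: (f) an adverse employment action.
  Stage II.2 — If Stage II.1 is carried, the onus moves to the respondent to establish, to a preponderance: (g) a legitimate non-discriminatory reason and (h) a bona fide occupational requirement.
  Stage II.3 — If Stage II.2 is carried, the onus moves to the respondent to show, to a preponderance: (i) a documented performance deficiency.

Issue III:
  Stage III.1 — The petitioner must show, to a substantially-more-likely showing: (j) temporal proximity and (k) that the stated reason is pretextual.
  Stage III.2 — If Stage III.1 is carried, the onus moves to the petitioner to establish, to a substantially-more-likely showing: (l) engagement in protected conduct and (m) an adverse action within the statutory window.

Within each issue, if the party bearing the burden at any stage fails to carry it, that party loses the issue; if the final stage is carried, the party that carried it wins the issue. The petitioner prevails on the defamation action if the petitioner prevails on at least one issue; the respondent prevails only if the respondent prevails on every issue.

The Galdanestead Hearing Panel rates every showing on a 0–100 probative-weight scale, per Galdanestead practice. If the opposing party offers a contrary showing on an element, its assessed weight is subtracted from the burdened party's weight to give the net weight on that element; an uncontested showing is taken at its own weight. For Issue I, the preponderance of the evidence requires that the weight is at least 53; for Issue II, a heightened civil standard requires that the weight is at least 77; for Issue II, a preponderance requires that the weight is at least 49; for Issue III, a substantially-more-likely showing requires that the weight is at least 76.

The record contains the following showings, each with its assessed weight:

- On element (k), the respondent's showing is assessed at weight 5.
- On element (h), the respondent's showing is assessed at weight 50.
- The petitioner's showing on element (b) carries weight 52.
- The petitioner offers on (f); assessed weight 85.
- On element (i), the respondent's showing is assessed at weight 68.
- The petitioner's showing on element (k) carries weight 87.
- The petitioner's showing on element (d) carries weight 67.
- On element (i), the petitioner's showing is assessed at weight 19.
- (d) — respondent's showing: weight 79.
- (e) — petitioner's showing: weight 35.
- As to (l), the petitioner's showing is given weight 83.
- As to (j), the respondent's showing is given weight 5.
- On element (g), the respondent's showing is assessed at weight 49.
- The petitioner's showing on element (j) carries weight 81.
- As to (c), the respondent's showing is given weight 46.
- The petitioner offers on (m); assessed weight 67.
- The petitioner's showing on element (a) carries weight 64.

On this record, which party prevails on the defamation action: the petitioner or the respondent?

— Issue I —
Stage I.1 — burden on petitioner; standard: the preponderance of the evidence (weight is at least 53).
    (a): 64 ≥ 53 [met]
    (b): 52 < 53 [not met]
  Stage I.1 not carried; the petitioner fails its burden.
The analysis ends at Stage I.1; the respondent prevails on this issue.
— Issue II —
Stage II.1 — burden on petitioner; standard: a heightened civil standard (weight is at least 77).
    (f): 85 ≥ 77 [met]
  Stage II.1 is satisfied; the onus moves to the respondent.
Stage II.2 — burden on respondent; standard: a preponderance (weight is at least 49).
    (g): 49 ≥ 49 [met]
    (h): 50 ≥ 49 [met]
  Stage II.2 carried; the burden remains with the respondent.
Stage II.3 — burden on respondent; standard: a preponderance (weight is at least 49).
    (i): 68 − 19 = 49 ≥ 49 [met]
  All elements met at the final stage.
Every stage carried; the respondent prevails on this issue.
— Issue III —
Stage III.1 — burden on petitioner; standard: a substantially-more-likely showing (weight is at least 76).
    (j): 81 − 5 = 76 ≥ 76 [met]
    (k): 87 − 5 = 82 ≥ 76 [met]
  All elements met. The petitioner retains the burden for Stage III.2.
Stage III.2 — burden on petitioner; standard: a substantially-more-likely showing (weight is at least 76).
    (l): 83 ≥ 76 [met]
    (m): 67 < 76 [not met]
  The petitioner does not carry Stage III.2.
The respondent prevails on this issue.
Per-issue: Issue I → respondent; Issue II → respondent; Issue III → respondent. The petitioner must prevail on at least one issue; overall, the respondent prevails.

respondent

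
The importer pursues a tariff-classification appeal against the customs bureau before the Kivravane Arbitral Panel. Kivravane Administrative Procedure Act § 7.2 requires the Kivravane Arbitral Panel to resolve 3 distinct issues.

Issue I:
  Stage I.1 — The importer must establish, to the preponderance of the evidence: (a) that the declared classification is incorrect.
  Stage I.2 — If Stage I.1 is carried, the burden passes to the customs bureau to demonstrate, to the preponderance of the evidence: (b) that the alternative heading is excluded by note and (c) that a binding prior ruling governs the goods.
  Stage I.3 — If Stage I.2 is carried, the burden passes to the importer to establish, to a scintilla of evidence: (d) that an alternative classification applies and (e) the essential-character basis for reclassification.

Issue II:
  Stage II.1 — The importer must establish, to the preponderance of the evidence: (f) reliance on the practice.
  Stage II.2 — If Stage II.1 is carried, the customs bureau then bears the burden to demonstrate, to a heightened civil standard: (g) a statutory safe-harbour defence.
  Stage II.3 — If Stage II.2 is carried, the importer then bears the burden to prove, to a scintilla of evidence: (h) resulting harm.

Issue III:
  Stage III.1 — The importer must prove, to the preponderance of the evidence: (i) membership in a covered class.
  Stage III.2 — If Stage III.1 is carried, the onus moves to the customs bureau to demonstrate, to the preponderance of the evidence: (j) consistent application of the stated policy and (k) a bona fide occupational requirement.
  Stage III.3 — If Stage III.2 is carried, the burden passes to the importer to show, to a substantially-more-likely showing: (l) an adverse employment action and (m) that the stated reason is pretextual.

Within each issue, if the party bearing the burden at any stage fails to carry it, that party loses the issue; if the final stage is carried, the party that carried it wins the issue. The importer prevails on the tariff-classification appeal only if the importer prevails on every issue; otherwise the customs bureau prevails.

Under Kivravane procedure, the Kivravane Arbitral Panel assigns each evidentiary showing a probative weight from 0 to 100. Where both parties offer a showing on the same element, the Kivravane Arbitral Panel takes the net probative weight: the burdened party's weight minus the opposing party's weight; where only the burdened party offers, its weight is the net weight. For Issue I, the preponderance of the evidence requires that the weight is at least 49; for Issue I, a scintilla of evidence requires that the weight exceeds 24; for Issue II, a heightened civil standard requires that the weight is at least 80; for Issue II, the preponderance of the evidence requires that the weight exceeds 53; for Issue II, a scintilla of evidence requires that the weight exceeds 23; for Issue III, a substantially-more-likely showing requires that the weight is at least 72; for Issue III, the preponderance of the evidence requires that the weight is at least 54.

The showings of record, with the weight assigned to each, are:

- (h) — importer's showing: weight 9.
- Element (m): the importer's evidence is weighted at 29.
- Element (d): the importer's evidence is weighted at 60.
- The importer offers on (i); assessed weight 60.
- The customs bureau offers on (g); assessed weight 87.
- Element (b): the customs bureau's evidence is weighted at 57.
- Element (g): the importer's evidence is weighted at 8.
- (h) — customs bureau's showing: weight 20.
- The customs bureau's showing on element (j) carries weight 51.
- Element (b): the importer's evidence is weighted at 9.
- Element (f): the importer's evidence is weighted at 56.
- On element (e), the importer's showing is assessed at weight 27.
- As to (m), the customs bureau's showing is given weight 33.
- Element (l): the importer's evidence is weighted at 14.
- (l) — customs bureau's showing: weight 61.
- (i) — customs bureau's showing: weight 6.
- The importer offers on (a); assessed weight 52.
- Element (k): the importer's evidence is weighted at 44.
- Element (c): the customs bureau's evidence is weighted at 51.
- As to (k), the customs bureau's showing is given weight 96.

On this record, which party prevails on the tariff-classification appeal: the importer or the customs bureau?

importer

— Issue I —
At Stage I.1 the importer must meet the preponderance of the evidence (weight is at least 49): on (a) the weight is 52, which does reach 49, so (a) meets the standard.
  Stage I.1 carried; the burden shifts to the customs bureau.
At Stage I.2 the customs bureau must meet the preponderance of the evidence (weight is at least 49): on (b) the weight is 57 less the opposing 9 gives net 48, which does not reach 49, so (b) does not meet the standard; on (c) the weight is 51, ≥ 49, so (c) meets the standard.
  Stage I.2 not carried; the customs bureau fails its burden.
So the importer prevails on this issue.
— Issue II —
At Stage II.1 the importer must meet the preponderance of the evidence (weight exceeds 53): on (f) the weight is 56, which does exceed 53, so (f) meets the standard.
  All elements met. The burden passes to the customs bureau.
At Stage II.2 the customs bureau must meet a heightened civil standard (weight is at least 80): on (g) the weight is 87 less the opposing 8 gives net 79, which does not reach 80, so (g) does not meet the standard.
  The customs bureau does not carry Stage II.2.
The importer prevails on this issue.
— Issue III —
Stage III.1 (importer, the preponderance of the evidence, weight is at least 54): (i) net 60−6=54 ≥ 54 — meets.
  The importer carries Stage III.1; the customs bureau now bears the burden.
Stage III.2 (customs bureau, the preponderance of the evidence, weight is at least 54): (j) 51 < 54 — fails; (k) net 96−44=52 < 54 — fails.
  The customs bureau does not carry Stage III.2.
So the importer prevails on this issue.
Per-issue: Issue I → importer; Issue II → importer; Issue III → importer. The importer must prevail on every issue; overall, the importer prevails.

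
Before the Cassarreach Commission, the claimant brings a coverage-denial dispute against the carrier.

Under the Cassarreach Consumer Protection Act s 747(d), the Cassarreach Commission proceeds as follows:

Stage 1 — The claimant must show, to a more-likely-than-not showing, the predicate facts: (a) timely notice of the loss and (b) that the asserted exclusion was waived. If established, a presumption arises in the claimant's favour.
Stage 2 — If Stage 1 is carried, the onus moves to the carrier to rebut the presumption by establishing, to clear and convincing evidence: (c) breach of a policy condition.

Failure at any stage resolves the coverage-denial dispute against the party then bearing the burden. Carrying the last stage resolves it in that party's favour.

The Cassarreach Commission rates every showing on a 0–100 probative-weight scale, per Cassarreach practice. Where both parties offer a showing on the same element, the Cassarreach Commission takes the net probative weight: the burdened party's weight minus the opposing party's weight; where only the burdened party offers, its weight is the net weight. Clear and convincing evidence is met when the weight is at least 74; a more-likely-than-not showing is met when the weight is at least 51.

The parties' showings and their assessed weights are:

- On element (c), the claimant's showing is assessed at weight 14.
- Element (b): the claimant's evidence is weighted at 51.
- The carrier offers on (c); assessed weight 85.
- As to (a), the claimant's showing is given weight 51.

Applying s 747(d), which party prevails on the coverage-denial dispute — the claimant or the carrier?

claimant

At Stage 1 the claimant must meet a more-likely-than-not showing (weight is at least 51): on (a) the weight is 51, ≥ 51, so (a) meets the standard; on (b) the weight is 51, ≥ 51, so (b) meets the standard.
  Stage 1 carried; the burden shifts to the carrier.
At Stage 2 the carrier must meet clear and convincing evidence (weight is at least 74): on (c) the weight is 85 less the opposing 14 gives net 71, < 74, so (c) does not meet the standard.
  Not every element is met, so the carrier fails to carry Stage 2.
So the claimant prevails.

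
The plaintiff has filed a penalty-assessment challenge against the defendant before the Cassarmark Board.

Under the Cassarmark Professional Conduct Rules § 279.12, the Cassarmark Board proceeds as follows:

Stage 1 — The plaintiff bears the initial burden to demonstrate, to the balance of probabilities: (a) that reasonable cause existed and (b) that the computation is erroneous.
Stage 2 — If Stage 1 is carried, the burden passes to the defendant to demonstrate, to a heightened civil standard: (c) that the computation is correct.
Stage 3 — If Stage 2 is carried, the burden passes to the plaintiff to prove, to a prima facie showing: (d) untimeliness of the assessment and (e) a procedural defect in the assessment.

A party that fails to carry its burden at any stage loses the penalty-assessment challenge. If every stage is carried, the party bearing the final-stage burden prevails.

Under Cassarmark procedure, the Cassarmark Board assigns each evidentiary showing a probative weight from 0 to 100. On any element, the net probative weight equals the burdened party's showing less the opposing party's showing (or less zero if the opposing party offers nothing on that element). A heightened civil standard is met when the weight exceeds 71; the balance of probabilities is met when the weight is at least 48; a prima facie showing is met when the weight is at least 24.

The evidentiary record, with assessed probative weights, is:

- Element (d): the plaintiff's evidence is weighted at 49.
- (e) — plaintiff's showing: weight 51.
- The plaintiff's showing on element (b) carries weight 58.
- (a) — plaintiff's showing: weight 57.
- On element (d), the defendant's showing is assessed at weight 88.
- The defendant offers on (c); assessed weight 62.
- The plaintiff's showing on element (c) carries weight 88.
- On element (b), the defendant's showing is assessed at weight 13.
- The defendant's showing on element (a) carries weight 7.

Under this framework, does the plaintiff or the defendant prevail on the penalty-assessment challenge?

At Stage 1 the plaintiff must meet the balance of probabilities (weight is at least 48): on (a) the weight is 57 less the opposing 7 gives net 50, ≥ 48, so (a) meets the standard; on (b) the weight is 58 less the opposing 13 gives net 45, which does not reach 48, so (b) does not meet the standard.
  Stage 1 not carried; the plaintiff fails its burden.
So the defendant prevails.

defendant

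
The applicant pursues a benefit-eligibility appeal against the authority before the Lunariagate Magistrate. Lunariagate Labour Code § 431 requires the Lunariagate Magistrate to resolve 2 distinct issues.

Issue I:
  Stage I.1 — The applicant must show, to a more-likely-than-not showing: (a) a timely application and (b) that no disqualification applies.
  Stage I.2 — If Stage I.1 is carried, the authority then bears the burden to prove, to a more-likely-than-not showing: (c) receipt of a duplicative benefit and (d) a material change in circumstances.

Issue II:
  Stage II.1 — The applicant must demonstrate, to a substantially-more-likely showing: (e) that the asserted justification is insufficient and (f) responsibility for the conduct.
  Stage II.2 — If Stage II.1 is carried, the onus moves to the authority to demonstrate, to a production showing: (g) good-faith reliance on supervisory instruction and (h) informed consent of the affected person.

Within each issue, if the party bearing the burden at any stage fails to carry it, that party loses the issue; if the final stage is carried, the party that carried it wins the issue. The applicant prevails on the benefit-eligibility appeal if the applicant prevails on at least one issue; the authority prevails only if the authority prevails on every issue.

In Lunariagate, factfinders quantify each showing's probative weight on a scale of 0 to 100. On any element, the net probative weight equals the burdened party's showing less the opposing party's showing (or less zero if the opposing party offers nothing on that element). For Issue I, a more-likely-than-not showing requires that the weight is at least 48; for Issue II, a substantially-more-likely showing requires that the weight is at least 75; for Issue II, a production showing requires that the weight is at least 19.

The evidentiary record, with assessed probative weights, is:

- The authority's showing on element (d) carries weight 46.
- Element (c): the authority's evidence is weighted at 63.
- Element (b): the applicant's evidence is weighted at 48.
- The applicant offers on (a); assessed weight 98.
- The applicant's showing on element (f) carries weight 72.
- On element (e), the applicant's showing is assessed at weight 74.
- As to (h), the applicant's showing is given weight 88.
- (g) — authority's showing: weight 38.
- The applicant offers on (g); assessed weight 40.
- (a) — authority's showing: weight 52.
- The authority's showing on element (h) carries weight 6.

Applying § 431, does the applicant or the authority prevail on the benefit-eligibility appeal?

authority

— Issue I —
Stage I.1 (applicant, a more-likely-than-not showing, weight is at least 48): (a) net 98−52=46 < 48 — fails; (b) 48 ≥ 48 — meets.
  Stage I.1 not carried; the applicant fails its burden.
The analysis ends at Stage I.1; the authority prevails on this issue.
— Issue II —
Stage II.1 (applicant, a substantially-more-likely showing, weight is at least 75): (e) 74 < 75 — fails; (f) 72 < 75 — fails.
  Stage II.1 not carried; the applicant fails its burden.
The authority prevails on this issue.
Per-issue: Issue I → authority; Issue II → authority. The applicant must prevail on at least one issue; overall, the authority prevails.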